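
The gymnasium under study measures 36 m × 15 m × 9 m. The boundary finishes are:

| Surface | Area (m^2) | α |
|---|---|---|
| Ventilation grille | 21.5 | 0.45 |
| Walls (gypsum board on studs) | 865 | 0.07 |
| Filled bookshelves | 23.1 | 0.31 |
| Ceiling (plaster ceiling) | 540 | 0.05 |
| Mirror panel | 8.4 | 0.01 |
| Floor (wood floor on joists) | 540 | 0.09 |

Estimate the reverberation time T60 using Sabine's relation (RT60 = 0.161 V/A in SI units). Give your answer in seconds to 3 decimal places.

Summing Sᵢαᵢ: 9.675 + 60.550 + 7.161 + 27.000 + 0.084 + 48.600 → A = 153.070 sabins.
Room volume: 4860 m³.
RT60 = 0.161 · V / A = 0.161 × 4860 / 153.070 = 5.112 s.

5.112 sec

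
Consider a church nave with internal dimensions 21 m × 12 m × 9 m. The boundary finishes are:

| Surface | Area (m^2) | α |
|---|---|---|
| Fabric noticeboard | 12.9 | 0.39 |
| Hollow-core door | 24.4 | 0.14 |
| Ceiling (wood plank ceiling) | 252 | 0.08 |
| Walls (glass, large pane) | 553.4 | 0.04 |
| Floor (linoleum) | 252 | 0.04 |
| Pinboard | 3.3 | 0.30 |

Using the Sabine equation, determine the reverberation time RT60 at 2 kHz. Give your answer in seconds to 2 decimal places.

5.91 sec

Summing Sᵢαᵢ: 5.031 + 3.416 + 20.160 + 22.136 + 10.080 + 0.990 → A = 61.813 sabins.
V = 21·12·9 = 2268 m³.
Sabine: RT60 = 0.161 × 2268 / 61.813 = 5.91 s.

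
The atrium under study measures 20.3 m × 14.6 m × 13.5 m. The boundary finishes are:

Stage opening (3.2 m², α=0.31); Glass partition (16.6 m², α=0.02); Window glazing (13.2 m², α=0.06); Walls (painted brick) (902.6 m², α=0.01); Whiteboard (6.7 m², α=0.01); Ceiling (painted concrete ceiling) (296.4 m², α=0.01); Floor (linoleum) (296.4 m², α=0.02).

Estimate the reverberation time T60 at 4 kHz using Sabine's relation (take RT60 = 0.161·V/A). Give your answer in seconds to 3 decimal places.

32.047 s

Total absorption A = 3.2*0.31 + 16.6*0.02 + 13.2*0.06 + 902.6*0.01 + 6.7*0.01 + 296.4*0.01 + 296.4*0.02
  = 0.992 + 0.332 + 0.792 + 9.026 + 0.067 + 2.964 + 5.928 = 20.101 m² sabins.
Volume V = 20.3 × 14.6 × 13.5 = 4001.13 m³.
Sabine: RT60 = 0.161 × 4001.13 / 20.101 = 32.047 s.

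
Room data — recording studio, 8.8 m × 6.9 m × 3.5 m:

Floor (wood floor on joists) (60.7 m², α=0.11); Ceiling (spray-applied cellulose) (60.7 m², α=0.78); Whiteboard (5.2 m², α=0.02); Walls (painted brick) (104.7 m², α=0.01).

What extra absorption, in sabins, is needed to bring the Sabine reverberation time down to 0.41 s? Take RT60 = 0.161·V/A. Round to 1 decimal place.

28.3 sabins

A₁ = Σ Sᵢαᵢ = 60.7*0.11 + 60.7*0.78 + 5.2*0.02 + 104.7*0.01 = 55.174 sabins.
For T = 0.41 s, need A₂ = 0.161·V/T = 0.161·212.52/0.41 = 83.453 sabins.
Shortfall: 83.453 − 55.174 = 28.3 sabins.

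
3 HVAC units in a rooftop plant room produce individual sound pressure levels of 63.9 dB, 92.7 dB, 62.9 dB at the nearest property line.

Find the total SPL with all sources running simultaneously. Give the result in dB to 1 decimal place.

Sum in the linear (power) domain: Σ 10^(Lᵢ/10) = 10^(63.9/10) + 10^(92.7/10) + 10^(62.9/10) = 1.866e+09.
L_total = 10·log₁₀(1.866e+09) = 92.7 dB.

92.7 dB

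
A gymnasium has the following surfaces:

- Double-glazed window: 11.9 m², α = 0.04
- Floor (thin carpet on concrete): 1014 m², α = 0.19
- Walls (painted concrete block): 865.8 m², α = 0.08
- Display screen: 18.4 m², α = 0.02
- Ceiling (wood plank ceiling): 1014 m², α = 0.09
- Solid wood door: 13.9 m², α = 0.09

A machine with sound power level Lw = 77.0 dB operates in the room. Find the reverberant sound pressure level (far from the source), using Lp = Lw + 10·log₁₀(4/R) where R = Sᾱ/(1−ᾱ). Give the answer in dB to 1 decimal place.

57.0 dB

Σ(Sᵢαᵢ) = 11.9×0.04 + 1014×0.19 + 865.8×0.08 + 18.4×0.02 + 1014×0.09 + 13.9×0.09 = 355.279; total area S = 2938.0 m².
ᾱ = 0.1209, so room constant R = A/(1−ᾱ) = 404.139 m².
Lp = 77.0 + 10·log₁₀(4/404.139) = 77.0 + (-20.04) = 57.0 dB.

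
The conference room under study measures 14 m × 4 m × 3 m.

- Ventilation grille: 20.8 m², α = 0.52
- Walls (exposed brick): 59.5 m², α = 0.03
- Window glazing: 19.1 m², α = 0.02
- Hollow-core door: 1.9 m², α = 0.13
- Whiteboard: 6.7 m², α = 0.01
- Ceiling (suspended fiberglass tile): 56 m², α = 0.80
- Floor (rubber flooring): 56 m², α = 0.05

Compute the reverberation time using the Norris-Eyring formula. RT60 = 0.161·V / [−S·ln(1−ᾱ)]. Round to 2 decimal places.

Total surface area S = 20.8 + 59.5 + 19.1 + 1.9 + 6.7 + 56 + 56 = 220.0 m².
Absorption A = 20.8·0.52 + 59.5·0.03 + 19.1·0.02 + 1.9·0.13 + 6.7·0.01 + 56·0.80 + 56·0.05 = 60.897 sabins.
ᾱ = 60.897 / 220.0 = 0.2768.
Eyring denominator: −S ln(1−ᾱ) = 71.295.
V = 14 × 4 × 3 = 168 m³.
RT60 = 0.161 × 168 / 71.295 = 0.38 s.

0.38 sec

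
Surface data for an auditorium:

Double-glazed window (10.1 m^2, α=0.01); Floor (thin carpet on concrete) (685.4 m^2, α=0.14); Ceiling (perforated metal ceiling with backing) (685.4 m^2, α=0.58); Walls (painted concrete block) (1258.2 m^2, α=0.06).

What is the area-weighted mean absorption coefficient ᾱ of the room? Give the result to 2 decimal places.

0.22

Total surface area S = 2639.1 m^2.
Σ(Sᵢαᵢ) = 10.1×0.01 + 685.4×0.14 + 685.4×0.58 + 1258.2×0.06 = 569.081.
ᾱ = 569.081 / 2639.1 = 0.22.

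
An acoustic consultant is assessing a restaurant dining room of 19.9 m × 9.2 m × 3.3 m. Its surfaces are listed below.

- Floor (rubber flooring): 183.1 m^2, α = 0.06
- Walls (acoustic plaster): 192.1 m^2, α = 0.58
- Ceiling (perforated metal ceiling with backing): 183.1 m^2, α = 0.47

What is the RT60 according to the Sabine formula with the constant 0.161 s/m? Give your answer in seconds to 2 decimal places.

Total absorption A = 183.1·0.06 + 192.1·0.58 + 183.1·0.47
  = 10.986 + 111.418 + 86.057 = 208.461 m^2 sabins.
Volume V = 19.9 × 9.2 × 3.3 = 604.164 m³.
Sabine: RT60 = 0.161 × 604.164 / 208.461 = 0.47 s.

0.47 sec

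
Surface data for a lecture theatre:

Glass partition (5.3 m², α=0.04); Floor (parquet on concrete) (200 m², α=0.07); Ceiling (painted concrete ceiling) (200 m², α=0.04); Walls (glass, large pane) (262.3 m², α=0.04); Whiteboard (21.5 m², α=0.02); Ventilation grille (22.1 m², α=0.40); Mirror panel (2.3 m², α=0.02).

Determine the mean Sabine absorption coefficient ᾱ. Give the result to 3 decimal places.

Total surface area S = 713.5 m².
Weighted sum Σ Sα = 42.020.
ᾱ = 42.020 / 713.5 = 0.059.

0.059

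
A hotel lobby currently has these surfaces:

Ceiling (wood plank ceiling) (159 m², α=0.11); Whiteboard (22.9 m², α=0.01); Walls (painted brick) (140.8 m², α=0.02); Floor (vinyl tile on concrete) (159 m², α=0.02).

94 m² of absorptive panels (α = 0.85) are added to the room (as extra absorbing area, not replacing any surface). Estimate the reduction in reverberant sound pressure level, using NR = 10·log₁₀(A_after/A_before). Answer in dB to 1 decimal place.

6.4 dB

Total absorption A_before = 159*0.11 + 22.9*0.01 + 140.8*0.02 + 159*0.02
  = 17.490 + 0.229 + 2.816 + 3.180 = 23.715 m² sabins.
Added absorption = 94 × 0.85 = 79.900 sabins.
A_after = 23.715 + 79.900 = 103.615 sabins.
Reduction = 10 log₁₀(A_after/A_before) = 10 log₁₀(4.3692) = 6.4 dB.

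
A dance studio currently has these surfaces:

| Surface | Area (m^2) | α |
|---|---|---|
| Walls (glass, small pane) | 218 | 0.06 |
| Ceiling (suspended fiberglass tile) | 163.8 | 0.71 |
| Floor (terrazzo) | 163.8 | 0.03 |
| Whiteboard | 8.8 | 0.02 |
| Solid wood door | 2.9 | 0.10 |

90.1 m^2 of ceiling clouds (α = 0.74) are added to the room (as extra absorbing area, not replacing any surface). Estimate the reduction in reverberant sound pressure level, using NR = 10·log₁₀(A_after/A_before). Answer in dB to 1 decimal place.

1.7 dB

A_before = Σ Sᵢαᵢ = 218·0.06 + 163.8·0.71 + 163.8·0.03 + 8.8·0.02 + 2.9·0.10 = 134.758 sabins.
Added absorption = 90.1 × 0.74 = 66.674 sabins.
A_after = 134.758 + 66.674 = 201.432 sabins.
Reduction = 10 log₁₀(A_after/A_before) = 10 log₁₀(1.4948) = 1.7 dB.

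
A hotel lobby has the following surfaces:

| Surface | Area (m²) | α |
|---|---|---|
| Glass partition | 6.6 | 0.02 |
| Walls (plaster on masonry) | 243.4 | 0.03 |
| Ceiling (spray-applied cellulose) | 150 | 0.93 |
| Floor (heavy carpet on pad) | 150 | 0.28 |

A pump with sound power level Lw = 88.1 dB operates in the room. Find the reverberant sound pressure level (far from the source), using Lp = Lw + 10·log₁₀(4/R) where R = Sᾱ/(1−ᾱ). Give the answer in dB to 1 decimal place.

A = 188.934 sabins; S = 550.0 m².
ᾱ = 188.934/550.0 = 0.3435; R = Sᾱ/(1−ᾱ) = 188.934/(1−0.3435) = 287.790 m².
Lp = 88.1 + 10·log₁₀(4/287.790) = 88.1 + (-18.57) = 69.5 dB.

69.5 dB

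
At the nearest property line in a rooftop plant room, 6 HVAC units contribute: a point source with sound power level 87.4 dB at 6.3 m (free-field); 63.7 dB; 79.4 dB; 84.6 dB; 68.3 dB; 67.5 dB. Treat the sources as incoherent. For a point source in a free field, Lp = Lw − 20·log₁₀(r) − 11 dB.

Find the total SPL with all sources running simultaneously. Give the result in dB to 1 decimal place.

85.9 dB

Source at 6.3 m: Lp = 87.4 − 20·log₁₀(6.3) − 11 = 60.4 dB.
Σ 10^(Lᵢ/10) = 3.913e+08.
Combined level = 10 log₁₀(3.913e+08) = 85.9 dB.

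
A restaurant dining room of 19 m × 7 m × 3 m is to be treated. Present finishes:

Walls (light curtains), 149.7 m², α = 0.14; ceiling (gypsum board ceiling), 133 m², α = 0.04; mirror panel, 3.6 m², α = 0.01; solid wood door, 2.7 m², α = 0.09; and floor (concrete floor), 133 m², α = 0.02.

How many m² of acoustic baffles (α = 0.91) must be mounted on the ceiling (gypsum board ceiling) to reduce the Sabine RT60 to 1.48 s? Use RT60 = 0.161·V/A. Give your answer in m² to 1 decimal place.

16.3

Summing Sᵢαᵢ: 20.958 + 5.320 + 0.036 + 0.243 + 2.660 → A₁ = 29.217 sabins.
Required A₂ = 0.161·399/1.48 = 43.405 sabins.
Absorption to add: 43.405 − 29.217 = 14.188 sabins.
Each m² of panel replacing the ceiling (gypsum board ceiling) adds (0.91 − 0.04) = 0.87 sabins.
Area = ΔA/Δα = 14.188/0.87 = 16.3 m².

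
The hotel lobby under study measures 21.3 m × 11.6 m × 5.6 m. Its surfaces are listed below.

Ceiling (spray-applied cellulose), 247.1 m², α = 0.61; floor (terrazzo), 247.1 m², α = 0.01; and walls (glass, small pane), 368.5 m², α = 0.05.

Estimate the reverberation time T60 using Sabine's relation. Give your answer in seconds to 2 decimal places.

A = Σ Sᵢαᵢ = 247.1·0.61 + 247.1·0.01 + 368.5·0.05 = 171.627 sabins.
Room volume: 1383.648 m³.
T = 0.161 V/A = 0.161·1383.648/171.627 = 1.30 s.

1.30 sec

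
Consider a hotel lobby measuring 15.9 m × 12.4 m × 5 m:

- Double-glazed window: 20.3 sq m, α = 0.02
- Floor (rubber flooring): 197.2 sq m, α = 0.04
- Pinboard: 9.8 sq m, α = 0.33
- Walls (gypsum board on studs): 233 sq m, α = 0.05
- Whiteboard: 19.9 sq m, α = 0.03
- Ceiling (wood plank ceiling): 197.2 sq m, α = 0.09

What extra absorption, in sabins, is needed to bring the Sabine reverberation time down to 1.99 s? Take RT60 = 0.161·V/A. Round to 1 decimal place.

Total absorption A₁ = 20.3×0.02 + 197.2×0.04 + 9.8×0.33 + 233×0.05 + 19.9×0.03 + 197.2×0.09
  = 0.406 + 7.888 + 3.234 + 11.650 + 0.597 + 17.748 = 41.523 sq m sabins.
V = 985.8 m³. Required absorption A₂ = 0.161 × 985.8 / 1.99 = 79.756 sabins.
Shortfall: 79.756 − 41.523 = 38.2 sabins.

38.2 sabins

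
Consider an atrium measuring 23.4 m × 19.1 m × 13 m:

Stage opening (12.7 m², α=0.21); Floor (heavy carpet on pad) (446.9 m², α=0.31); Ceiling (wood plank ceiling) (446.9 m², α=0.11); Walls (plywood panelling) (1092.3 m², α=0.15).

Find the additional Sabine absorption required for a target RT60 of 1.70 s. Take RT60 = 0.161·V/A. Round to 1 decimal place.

Equivalent absorption area: A₁ = 12.7·0.21 + 446.9·0.31 + 446.9·0.11 + 1092.3·0.15 = 354.210 m².
For T = 1.70 s, need A₂ = 0.161·V/T = 0.161·5810.22/1.70 = 550.262 sabins.
Additional absorption ΔA = 550.262 − 354.210 = 196.1 sabins.

196.1 sabins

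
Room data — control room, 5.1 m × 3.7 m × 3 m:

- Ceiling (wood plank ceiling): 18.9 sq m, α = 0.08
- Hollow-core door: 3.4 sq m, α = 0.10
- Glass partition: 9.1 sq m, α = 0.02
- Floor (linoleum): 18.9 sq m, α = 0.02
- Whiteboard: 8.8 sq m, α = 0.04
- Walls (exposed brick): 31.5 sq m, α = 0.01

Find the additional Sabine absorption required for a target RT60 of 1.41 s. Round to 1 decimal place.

A₁ = Σ Sᵢαᵢ = 18.9·0.08 + 3.4·0.10 + 9.1·0.02 + 18.9·0.02 + 8.8·0.04 + 31.5·0.01 = 3.079 sabins.
For T = 1.41 s, need A₂ = 0.161·V/T = 0.161·56.61/1.41 = 6.464 sabins.
Shortfall: 6.464 − 3.079 = 3.4 sabins.

3.4 sabins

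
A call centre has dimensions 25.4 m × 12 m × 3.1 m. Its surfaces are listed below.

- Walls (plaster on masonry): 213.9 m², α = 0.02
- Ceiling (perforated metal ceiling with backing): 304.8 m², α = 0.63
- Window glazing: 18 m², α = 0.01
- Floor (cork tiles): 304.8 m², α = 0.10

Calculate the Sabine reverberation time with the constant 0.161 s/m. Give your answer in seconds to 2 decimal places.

0.67 s

Total absorption A = 213.9·0.02 + 304.8·0.63 + 18·0.01 + 304.8·0.10
  = 4.278 + 192.024 + 0.180 + 30.480 = 226.962 m² sabins.
Room volume: 944.88 m³.
RT60 = 0.161 · V / A = 0.161 × 944.88 / 226.962 = 0.67 s.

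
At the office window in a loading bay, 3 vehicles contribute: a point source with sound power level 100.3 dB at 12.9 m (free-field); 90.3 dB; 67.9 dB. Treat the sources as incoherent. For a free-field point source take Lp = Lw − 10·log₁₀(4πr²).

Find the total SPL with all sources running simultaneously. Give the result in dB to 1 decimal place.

Source at 12.9 m: Lp = 100.3 − 10·log₁₀(4π·12.9²) = 100.3 − 10·log₁₀(2091.170) = 67.1 dB.
Converting to relative power and adding: 10^(67.1/10) + 10^(90.3/10) + 10^(67.9/10) = 1.083e+09.
L_total = 10·log₁₀(1.083e+09) = 90.3 dB.

90.3 dB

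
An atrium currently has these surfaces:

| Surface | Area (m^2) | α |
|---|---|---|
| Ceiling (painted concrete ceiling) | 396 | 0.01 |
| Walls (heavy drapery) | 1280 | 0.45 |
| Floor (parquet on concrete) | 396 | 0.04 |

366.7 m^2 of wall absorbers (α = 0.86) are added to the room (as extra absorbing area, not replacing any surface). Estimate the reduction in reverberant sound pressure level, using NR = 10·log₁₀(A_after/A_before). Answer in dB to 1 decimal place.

A_before = Σ Sᵢαᵢ = 396·0.01 + 1280·0.45 + 396·0.04 = 595.800 sabins.
Added absorption = 366.7 × 0.86 = 315.362 sabins.
A_after = 595.800 + 315.362 = 911.162 sabins.
Reduction = 10 log₁₀(A_after/A_before) = 10 log₁₀(1.5293) = 1.8 dB.

1.8 dB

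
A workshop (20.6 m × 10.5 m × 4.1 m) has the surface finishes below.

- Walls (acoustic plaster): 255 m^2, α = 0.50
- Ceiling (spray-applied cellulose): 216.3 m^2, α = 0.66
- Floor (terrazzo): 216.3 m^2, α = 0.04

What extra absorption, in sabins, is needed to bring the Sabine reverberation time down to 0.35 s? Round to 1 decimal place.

Summing Sᵢαᵢ: 127.500 + 142.758 + 8.652 → A₁ = 278.910 sabins.
For T = 0.35 s, need A₂ = 0.161·V/T = 0.161·886.83/0.35 = 407.942 sabins.
Additional absorption ΔA = 407.942 − 278.910 = 129.0 sabins.

129.0 sabins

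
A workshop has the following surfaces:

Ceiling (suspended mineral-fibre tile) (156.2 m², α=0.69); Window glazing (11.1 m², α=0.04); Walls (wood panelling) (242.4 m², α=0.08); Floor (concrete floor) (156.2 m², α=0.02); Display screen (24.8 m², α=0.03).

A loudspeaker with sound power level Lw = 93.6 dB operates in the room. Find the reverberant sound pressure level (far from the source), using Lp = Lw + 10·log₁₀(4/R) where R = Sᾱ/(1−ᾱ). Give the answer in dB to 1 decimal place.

77.3 dB

Σ(Sᵢαᵢ) = 156.2×0.69 + 11.1×0.04 + 242.4×0.08 + 156.2×0.02 + 24.8×0.03 = 131.482; total area S = 590.7 m².
ᾱ = 0.2226, so room constant R = A/(1−ᾱ) = 169.130 m².
Lp = 93.6 + 10·log₁₀(4/169.130) = 93.6 + (-16.26) = 77.3 dB.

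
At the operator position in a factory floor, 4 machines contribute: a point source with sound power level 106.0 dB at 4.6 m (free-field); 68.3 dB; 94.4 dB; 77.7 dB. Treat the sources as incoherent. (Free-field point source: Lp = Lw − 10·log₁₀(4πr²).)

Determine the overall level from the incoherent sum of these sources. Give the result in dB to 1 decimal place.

94.7 dB

Source at 4.6 m: Lp = 106.0 − 10·log₁₀(4π·4.6²) = 106.0 − 10·log₁₀(265.904) = 81.8 dB.
Sum in the linear (power) domain: Σ 10^(Lᵢ/10) = 10^(81.8/10) + 10^(68.3/10) + 10^(94.4/10) + 10^(77.7/10) = 2.971e+09.
L_total = 10·log₁₀(2.971e+09) = 94.7 dB.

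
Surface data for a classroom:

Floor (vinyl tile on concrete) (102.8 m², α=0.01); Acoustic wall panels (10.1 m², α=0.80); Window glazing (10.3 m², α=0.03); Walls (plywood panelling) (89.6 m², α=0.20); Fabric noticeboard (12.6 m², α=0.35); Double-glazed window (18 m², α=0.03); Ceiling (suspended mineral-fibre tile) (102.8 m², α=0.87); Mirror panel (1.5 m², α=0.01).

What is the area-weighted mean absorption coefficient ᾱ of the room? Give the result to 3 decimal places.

0.350

S = Σ Sᵢ = 102.8 + 10.1 + 10.3 + 89.6 + 12.6 + 18 + 102.8 + 1.5 = 347.7 m².
Weighted sum Σ Sα = 121.738.
ᾱ = A/S = 0.350.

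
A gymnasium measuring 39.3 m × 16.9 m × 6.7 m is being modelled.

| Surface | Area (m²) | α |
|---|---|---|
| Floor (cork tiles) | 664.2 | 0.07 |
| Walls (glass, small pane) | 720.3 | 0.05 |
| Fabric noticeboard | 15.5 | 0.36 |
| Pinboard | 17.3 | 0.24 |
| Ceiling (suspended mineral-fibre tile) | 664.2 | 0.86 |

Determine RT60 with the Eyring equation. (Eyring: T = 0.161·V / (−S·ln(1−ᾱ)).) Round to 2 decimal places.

Total surface area S = 664.2 + 720.3 + 15.5 + 17.3 + 664.2 = 2081.5 m².
Absorption A = 664.2·0.07 + 720.3·0.05 + 15.5·0.36 + 17.3·0.24 + 664.2·0.86 = 663.453 sabins.
Mean coefficient ᾱ = A/S = 0.3187.
Eyring denominator: −S ln(1−ᾱ) = 798.781.
V = 39.3 × 16.9 × 6.7 = 4449.939 m³.
RT60 = 0.161 × 4449.939 / 798.781 = 0.90 s.

0.90 s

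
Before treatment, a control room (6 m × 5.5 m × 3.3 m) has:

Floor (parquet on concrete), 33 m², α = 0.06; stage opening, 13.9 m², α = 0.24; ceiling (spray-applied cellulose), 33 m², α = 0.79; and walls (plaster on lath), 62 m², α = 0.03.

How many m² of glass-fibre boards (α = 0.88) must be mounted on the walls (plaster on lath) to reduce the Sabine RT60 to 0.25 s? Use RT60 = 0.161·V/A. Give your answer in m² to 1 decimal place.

A₁ = Σ Sᵢαᵢ = 33·0.06 + 13.9·0.24 + 33·0.79 + 62·0.03 = 33.246 sabins.
V = 108.9 m³. Target absorption A₂ = 0.161 × 108.9 / 0.25 = 70.132 sabins.
Absorption to add: 70.132 − 33.246 = 36.886 sabins.
Each m² of panel replacing the walls (plaster on lath) adds (0.88 − 0.03) = 0.85 sabins.
Area = ΔA/Δα = 36.886/0.85 = 43.4 m².

43.4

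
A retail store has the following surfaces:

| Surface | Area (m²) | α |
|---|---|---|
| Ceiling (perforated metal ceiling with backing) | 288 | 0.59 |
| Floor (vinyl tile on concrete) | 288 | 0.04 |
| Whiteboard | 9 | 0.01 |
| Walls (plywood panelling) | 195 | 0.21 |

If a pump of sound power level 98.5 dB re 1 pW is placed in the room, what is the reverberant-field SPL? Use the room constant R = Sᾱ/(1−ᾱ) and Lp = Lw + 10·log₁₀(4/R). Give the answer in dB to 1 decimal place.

A = 222.480 sabins; S = 780.0 m².
ᾱ = 222.480/780.0 = 0.2852; R = Sᾱ/(1−ᾱ) = 222.480/(1−0.2852) = 311.248 m².
Lp = Lw + 10 log₁₀(4/R) = 98.5 -18.91 = 79.6 dB.

79.6 dB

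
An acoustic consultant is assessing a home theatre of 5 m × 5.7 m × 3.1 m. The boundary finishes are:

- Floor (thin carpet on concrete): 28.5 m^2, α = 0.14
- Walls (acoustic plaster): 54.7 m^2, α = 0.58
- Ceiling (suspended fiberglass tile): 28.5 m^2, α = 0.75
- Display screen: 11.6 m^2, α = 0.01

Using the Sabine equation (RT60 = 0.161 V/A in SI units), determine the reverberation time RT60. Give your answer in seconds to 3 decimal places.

0.249 seconds

Equivalent absorption area: A = 28.5×0.14 + 54.7×0.58 + 28.5×0.75 + 11.6×0.01 = 57.207 m^2.
Volume V = 5 × 5.7 × 3.1 = 88.35 m³.
Sabine: RT60 = 0.161 × 88.35 / 57.207 = 0.249 s.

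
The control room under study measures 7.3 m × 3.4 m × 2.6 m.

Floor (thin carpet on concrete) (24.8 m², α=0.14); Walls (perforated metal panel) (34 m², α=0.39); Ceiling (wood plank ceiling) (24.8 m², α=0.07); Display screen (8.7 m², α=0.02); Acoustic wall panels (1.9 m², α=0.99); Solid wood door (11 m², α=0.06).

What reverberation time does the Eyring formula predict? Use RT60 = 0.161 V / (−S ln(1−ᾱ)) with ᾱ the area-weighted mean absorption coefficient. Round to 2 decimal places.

Total surface area S = 24.8 + 34 + 24.8 + 8.7 + 1.9 + 11 = 105.2 m².
Absorption A = 24.8×0.14 + 34×0.39 + 24.8×0.07 + 8.7×0.02 + 1.9×0.99 + 11×0.06 = 21.183 sabins.
Mean coefficient ᾱ = A/S = 0.2014.
Eyring denominator: −S ln(1−ᾱ) = 23.659.
V = 7.3 × 3.4 × 2.6 = 64.532 m³.
T = 0.161·V/[−S·ln(1−ᾱ)] = 0.161·64.532/23.659 = 0.44 s.

0.44 seconds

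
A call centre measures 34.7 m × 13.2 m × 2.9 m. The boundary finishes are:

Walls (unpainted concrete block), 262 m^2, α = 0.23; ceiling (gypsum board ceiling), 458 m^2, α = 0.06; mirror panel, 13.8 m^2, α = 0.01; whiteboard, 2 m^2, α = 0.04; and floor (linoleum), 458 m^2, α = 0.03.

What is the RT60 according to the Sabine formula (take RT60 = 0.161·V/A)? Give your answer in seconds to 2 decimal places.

Summing Sᵢαᵢ: 60.260 + 27.480 + 0.138 + 0.080 + 13.740 → A = 101.698 sabins.
Room volume: 1328.316 m³.
RT60 = 0.161 · V / A = 0.161 × 1328.316 / 101.698 = 2.10 s.

2.10 s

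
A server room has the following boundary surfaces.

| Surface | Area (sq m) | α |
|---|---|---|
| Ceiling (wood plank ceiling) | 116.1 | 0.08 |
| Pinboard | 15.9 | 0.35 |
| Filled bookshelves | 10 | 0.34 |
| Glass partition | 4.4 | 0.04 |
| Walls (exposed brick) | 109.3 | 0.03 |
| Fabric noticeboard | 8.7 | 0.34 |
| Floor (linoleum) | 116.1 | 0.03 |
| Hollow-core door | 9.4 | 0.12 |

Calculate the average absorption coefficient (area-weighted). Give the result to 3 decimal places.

0.075

S = Σ Sᵢ = 116.1 + 15.9 + 10 + 4.4 + 109.3 + 8.7 + 116.1 + 9.4 = 389.9 sq m.
Σ(Sᵢαᵢ) = 116.1*0.08 + 15.9*0.35 + 10*0.34 + 4.4*0.04 + 109.3*0.03 + 8.7*0.34 + 116.1*0.03 + 9.4*0.12 = 29.277.
ᾱ = 29.277 / 389.9 = 0.075.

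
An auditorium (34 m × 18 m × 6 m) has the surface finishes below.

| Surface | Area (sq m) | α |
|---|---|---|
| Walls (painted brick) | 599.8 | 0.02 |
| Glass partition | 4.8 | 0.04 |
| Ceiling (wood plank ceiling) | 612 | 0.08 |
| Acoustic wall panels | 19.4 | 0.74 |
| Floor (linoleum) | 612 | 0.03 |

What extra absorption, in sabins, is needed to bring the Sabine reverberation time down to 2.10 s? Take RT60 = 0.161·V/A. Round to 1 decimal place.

Equivalent absorption area: A₁ = 599.8*0.02 + 4.8*0.04 + 612*0.08 + 19.4*0.74 + 612*0.03 = 93.864 sq m.
For T = 2.10 s, need A₂ = 0.161·V/T = 0.161·3672/2.10 = 281.520 sabins.
Additional absorption ΔA = 281.520 − 93.864 = 187.7 sabins.

187.7 sabins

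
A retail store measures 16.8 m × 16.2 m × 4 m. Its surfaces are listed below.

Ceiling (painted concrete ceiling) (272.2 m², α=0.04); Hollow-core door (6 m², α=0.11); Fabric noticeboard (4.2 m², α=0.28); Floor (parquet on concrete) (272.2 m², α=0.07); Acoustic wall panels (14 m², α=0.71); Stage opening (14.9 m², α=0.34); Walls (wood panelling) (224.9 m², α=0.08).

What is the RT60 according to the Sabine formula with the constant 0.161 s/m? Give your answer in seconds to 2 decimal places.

2.71 s

Equivalent absorption area: A = 272.2×0.04 + 6×0.11 + 4.2×0.28 + 272.2×0.07 + 14×0.71 + 14.9×0.34 + 224.9×0.08 = 64.776 m².
Volume V = 16.8 × 16.2 × 4 = 1088.64 m³.
Sabine: RT60 = 0.161 × 1088.64 / 64.776 = 2.71 s.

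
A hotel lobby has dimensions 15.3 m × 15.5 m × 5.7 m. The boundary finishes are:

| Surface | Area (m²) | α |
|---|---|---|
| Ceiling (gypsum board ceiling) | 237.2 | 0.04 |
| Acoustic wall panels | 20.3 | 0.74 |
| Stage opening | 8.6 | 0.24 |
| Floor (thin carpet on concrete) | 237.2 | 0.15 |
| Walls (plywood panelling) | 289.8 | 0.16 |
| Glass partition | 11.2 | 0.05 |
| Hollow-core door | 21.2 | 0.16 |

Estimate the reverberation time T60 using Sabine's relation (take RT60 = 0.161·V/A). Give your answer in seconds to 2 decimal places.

A = Σ Sᵢαᵢ = 237.2*0.04 + 20.3*0.74 + 8.6*0.24 + 237.2*0.15 + 289.8*0.16 + 11.2*0.05 + 21.2*0.16 = 112.474 sabins.
Room volume: 1351.755 m³.
Sabine: RT60 = 0.161 × 1351.755 / 112.474 = 1.93 s.

1.93 sec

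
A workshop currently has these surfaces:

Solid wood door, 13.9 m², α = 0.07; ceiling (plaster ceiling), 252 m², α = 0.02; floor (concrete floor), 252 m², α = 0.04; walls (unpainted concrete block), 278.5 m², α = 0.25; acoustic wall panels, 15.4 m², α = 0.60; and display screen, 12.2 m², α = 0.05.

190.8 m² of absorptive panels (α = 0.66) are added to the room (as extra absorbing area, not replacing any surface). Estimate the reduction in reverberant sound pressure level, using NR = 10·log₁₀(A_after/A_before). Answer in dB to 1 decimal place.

Total absorption A_before = 13.9*0.07 + 252*0.02 + 252*0.04 + 278.5*0.25 + 15.4*0.60 + 12.2*0.05
  = 0.973 + 5.040 + 10.080 + 69.625 + 9.240 + 0.610 = 95.568 m² sabins.
Added absorption = 190.8 × 0.66 = 125.928 sabins.
New total A_after = 221.496 sabins.
Reduction = 10 log₁₀(A_after/A_before) = 10 log₁₀(2.3177) = 3.7 dB.

3.7 dB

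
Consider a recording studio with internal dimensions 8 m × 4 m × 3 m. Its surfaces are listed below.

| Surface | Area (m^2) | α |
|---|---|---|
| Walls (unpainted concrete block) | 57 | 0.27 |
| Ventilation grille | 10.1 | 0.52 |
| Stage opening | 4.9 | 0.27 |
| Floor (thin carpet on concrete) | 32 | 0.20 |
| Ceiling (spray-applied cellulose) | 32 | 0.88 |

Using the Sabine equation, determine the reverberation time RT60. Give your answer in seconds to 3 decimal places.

Summing Sᵢαᵢ: 15.390 + 5.252 + 1.323 + 6.400 + 28.160 → A = 56.525 sabins.
Room volume: 96 m³.
T = 0.161 V/A = 0.161·96/56.525 = 0.273 s.

0.273 s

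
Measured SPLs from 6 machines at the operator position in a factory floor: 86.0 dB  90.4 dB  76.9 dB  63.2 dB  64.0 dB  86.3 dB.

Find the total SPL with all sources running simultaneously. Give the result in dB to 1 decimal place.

Σ 10^(Lᵢ/10) = 1.975e+09.
Back to dB: 10·log₁₀ Σ = 93.0 dB.

93.0 dB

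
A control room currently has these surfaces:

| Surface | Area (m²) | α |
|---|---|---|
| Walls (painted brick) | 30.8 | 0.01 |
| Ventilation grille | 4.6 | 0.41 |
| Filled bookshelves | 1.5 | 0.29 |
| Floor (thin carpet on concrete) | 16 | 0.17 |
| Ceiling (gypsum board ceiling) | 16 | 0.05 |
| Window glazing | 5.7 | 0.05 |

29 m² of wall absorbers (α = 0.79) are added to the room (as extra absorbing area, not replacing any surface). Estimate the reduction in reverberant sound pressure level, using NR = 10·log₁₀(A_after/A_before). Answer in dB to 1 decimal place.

Equivalent absorption area: A_before = 30.8×0.01 + 4.6×0.41 + 1.5×0.29 + 16×0.17 + 16×0.05 + 5.7×0.05 = 6.434 m².
Added absorption = 29 × 0.79 = 22.910 sabins.
New total A_after = 29.344 sabins.
NR = 10·log₁₀(29.344/6.434) = 6.6 dB.

6.6 dB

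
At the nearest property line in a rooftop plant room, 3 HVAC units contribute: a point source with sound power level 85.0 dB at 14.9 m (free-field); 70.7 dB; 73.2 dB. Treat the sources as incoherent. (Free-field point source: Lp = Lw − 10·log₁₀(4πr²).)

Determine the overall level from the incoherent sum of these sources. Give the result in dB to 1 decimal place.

75.2 dB

Source at 14.9 m: Lp = 85.0 − 10·log₁₀(4π·14.9²) = 85.0 − 10·log₁₀(2789.860) = 50.5 dB.
Sum in the linear (power) domain: Σ 10^(Lᵢ/10) = 10^(50.5/10) + 10^(70.7/10) + 10^(73.2/10) = 3.275e+07.
L_total = 10·log₁₀(3.275e+07) = 75.2 dB.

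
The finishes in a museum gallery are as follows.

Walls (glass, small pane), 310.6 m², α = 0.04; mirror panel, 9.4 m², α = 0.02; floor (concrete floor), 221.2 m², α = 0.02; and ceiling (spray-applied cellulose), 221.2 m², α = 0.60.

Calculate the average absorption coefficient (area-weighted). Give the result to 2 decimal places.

0.20

Total surface area S = 762.4 m².
Weighted sum Σ Sα = 149.756.
ᾱ = A/S = 0.20.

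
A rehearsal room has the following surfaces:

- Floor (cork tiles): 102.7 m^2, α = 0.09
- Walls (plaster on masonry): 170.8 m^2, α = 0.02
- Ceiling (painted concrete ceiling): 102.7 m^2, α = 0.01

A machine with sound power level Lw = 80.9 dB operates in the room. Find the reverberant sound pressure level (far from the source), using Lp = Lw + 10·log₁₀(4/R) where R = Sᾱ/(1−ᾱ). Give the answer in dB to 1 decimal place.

75.4 dB

A = 13.686 sabins; S = 376.2 m^2.
ᾱ = 13.686/376.2 = 0.0364; R = Sᾱ/(1−ᾱ) = 13.686/(1−0.0364) = 14.203 m^2.
Lp = 80.9 + 10·log₁₀(4/14.203) = 80.9 + (-5.50) = 75.4 dB.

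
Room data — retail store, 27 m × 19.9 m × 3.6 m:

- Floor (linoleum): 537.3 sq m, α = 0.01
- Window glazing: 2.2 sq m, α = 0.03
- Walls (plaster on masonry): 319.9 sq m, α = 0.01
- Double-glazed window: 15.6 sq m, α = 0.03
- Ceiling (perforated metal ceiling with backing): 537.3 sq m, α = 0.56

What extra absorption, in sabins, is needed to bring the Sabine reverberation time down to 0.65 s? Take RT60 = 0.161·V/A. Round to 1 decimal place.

169.1 sabins

A₁ = Σ Sᵢαᵢ = 537.3×0.01 + 2.2×0.03 + 319.9×0.01 + 15.6×0.03 + 537.3×0.56 = 309.994 sabins.
For T = 0.65 s, need A₂ = 0.161·V/T = 0.161·1934.28/0.65 = 479.106 sabins.
ΔA = A₂ − A₁ = 479.106 − 309.994 = 169.1 sabins.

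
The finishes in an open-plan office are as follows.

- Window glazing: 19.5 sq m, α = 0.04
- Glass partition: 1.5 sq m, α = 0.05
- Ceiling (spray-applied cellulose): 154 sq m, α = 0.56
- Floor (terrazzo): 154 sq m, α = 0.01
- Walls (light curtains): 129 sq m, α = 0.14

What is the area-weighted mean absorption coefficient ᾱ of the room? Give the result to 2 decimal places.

S = Σ Sᵢ = 19.5 + 1.5 + 154 + 154 + 129 = 458.0 sq m.
Weighted sum Σ Sα = 106.695.
ᾱ = A/S = 0.23.

0.23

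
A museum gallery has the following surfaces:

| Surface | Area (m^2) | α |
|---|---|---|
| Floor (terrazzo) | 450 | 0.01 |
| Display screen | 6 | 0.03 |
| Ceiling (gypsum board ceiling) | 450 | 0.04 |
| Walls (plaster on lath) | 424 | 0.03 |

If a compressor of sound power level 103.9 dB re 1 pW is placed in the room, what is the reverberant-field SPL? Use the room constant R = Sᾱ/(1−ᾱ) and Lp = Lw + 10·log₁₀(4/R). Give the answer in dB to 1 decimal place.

Σ(Sᵢαᵢ) = 450·0.01 + 6·0.03 + 450·0.04 + 424·0.03 = 35.400; total area S = 1330.0 m^2.
ᾱ = 35.400/1330.0 = 0.0266; R = Sᾱ/(1−ᾱ) = 35.400/(1−0.0266) = 36.367 m^2.
Lp = Lw + 10 log₁₀(4/R) = 103.9 -9.59 = 94.3 dB.

94.3 dB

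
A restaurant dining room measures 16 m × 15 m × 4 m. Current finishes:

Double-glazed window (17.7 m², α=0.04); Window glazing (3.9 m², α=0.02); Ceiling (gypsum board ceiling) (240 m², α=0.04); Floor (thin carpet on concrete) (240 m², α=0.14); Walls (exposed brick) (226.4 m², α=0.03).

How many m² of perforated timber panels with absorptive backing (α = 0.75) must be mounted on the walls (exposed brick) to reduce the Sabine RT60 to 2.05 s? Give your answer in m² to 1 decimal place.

34.2

Summing Sᵢαᵢ: 0.708 + 0.078 + 9.600 + 33.600 + 6.792 → A₁ = 50.778 sabins.
Required A₂ = 0.161·960/2.05 = 75.395 sabins.
Absorption to add: 75.395 − 50.778 = 24.617 sabins.
Each m² of panel replacing the walls (exposed brick) adds (0.75 − 0.03) = 0.72 sabins.
Panel area = 24.617 / 0.72 = 34.2 m².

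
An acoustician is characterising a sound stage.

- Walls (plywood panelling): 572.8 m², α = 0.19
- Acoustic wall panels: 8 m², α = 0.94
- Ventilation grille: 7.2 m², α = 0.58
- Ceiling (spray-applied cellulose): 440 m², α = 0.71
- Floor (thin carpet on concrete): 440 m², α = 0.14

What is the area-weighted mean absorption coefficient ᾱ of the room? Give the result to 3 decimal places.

Total surface area S = 1468.0 m².
A = 572.8·0.19 + 8·0.94 + 7.2·0.58 + 440·0.71 + 440·0.14 = 494.528 sabins.
ᾱ = A/S = 0.337.

0.337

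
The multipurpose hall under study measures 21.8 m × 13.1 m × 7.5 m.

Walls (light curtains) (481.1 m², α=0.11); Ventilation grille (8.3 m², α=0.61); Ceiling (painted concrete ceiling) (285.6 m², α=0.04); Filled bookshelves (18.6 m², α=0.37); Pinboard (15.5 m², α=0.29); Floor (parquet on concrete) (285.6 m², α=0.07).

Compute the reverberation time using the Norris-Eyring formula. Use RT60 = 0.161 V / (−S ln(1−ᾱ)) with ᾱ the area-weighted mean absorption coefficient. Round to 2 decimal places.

3.26 s

Total surface area S = 481.1 + 8.3 + 285.6 + 18.6 + 15.5 + 285.6 = 1094.7 m².
Absorption A = 481.1·0.11 + 8.3·0.61 + 285.6·0.04 + 18.6·0.37 + 15.5·0.29 + 285.6·0.07 = 100.777 sabins.
ᾱ = 100.777 / 1094.7 = 0.0921.
Eyring denominator: −S ln(1−ᾱ) = 105.771.
V = 21.8 × 13.1 × 7.5 = 2141.85 m³.
T = 0.161·V/[−S·ln(1−ᾱ)] = 0.161·2141.85/105.771 = 3.26 s.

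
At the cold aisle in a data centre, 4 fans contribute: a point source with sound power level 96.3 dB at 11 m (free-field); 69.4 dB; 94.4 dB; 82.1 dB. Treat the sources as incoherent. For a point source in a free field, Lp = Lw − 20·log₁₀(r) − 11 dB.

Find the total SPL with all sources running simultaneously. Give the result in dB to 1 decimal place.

Source at 11 m: Lp = 96.3 − 20·log₁₀(11) − 11 = 64.5 dB.
Σ 10^(Lᵢ/10) = 2.928e+09.
Back to dB: 10·log₁₀ Σ = 94.7 dB.

94.7 dB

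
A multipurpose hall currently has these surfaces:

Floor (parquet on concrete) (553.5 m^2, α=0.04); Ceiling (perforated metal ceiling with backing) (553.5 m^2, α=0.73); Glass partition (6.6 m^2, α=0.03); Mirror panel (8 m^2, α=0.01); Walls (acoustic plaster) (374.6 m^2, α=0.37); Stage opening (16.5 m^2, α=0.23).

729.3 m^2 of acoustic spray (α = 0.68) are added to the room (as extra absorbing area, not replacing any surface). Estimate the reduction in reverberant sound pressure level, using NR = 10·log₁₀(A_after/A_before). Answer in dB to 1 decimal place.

Summing Sᵢαᵢ: 22.140 + 404.055 + 0.198 + 0.080 + 138.602 + 3.795 → A_before = 568.870 sabins.
Treatment contributes 729.3·0.68 = 495.924 sabins.
New total A_after = 1064.794 sabins.
NR = 10·log₁₀(1064.794/568.870) = 2.7 dB.

2.7 dB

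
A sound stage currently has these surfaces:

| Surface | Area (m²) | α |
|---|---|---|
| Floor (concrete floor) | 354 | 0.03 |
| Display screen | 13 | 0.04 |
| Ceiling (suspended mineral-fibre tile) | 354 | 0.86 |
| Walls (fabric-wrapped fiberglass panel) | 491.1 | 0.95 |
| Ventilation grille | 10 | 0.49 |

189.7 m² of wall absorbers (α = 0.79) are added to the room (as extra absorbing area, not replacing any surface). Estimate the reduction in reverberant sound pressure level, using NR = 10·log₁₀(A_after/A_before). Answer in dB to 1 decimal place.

0.8 dB

A_before = Σ Sᵢαᵢ = 354·0.03 + 13·0.04 + 354·0.86 + 491.1·0.95 + 10·0.49 = 787.025 sabins.
Added absorption = 189.7 × 0.79 = 149.863 sabins.
A_after = 787.025 + 149.863 = 936.888 sabins.
Reduction = 10 log₁₀(A_after/A_before) = 10 log₁₀(1.1904) = 0.8 dB.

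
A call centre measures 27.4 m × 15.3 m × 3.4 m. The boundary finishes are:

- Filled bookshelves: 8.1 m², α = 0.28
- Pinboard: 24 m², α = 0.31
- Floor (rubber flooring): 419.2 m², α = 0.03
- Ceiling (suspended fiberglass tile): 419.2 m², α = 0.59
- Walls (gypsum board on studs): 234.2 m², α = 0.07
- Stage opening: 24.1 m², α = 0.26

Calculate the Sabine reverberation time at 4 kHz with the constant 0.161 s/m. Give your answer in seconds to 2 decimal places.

0.79 s

Summing Sᵢαᵢ: 2.268 + 7.440 + 12.576 + 247.328 + 16.394 + 6.266 → A = 292.272 sabins.
V = 27.4·15.3·3.4 = 1425.348 m³.
Sabine: RT60 = 0.161 × 1425.348 / 292.272 = 0.79 s.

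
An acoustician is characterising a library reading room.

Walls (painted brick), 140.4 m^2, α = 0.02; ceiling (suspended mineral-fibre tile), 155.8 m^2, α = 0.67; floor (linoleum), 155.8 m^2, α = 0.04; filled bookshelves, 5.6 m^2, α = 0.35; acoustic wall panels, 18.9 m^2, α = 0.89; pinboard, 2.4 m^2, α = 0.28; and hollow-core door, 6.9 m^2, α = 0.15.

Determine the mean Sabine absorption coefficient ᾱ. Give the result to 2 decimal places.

Total surface area S = 485.8 m^2.
Σ(Sᵢαᵢ) = 140.4·0.02 + 155.8·0.67 + 155.8·0.04 + 5.6·0.35 + 18.9·0.89 + 2.4·0.28 + 6.9·0.15 = 133.914.
ᾱ = A/S = 0.28.

0.28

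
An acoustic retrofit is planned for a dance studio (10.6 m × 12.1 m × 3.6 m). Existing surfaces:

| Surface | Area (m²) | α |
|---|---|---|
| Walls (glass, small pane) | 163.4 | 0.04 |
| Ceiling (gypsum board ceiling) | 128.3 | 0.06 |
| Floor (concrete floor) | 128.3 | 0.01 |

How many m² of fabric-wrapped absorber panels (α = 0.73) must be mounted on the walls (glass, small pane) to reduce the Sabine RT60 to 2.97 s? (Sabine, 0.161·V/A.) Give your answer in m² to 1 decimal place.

Equivalent absorption area: A₁ = 163.4·0.04 + 128.3·0.06 + 128.3·0.01 = 15.517 m².
Required A₂ = 0.161·461.736/2.97 = 25.030 sabins.
Absorption to add: 25.030 − 15.517 = 9.513 sabins.
Net gain per m²: Δα = 0.73 − 0.04 = 0.69.
Panel area = 9.513 / 0.69 = 13.8 m².

13.8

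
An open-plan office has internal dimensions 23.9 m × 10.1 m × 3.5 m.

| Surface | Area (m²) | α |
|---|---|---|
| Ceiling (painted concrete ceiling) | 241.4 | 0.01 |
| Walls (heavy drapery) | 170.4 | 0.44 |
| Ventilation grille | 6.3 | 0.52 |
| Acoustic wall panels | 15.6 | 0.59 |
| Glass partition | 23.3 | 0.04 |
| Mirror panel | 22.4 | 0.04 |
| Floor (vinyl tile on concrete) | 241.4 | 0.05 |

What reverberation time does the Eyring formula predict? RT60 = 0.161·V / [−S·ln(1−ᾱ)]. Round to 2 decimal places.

S = Σ Sᵢ = 720.8 m².
Σ(Sᵢαᵢ) = 241.4×0.01 + 170.4×0.44 + 6.3×0.52 + 15.6×0.59 + 23.3×0.04 + 22.4×0.04 + 241.4×0.05 = 103.768.
Mean coefficient ᾱ = A/S = 0.1440.
Eyring denominator: −S ln(1−ᾱ) = 112.074.
V = 23.9 × 10.1 × 3.5 = 844.865 m³.
T = 0.161·V/[−S·ln(1−ᾱ)] = 0.161·844.865/112.074 = 1.21 s.

1.21 sec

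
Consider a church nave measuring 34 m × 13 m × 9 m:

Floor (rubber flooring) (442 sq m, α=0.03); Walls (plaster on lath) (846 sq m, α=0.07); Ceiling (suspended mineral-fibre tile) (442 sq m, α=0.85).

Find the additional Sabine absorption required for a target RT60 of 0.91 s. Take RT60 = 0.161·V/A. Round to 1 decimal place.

Summing Sᵢαᵢ: 13.260 + 59.220 + 375.700 → A₁ = 448.180 sabins.
For T = 0.91 s, need A₂ = 0.161·V/T = 0.161·3978/0.91 = 703.800 sabins.
Additional absorption ΔA = 703.800 − 448.180 = 255.6 sabins.

255.6 sabins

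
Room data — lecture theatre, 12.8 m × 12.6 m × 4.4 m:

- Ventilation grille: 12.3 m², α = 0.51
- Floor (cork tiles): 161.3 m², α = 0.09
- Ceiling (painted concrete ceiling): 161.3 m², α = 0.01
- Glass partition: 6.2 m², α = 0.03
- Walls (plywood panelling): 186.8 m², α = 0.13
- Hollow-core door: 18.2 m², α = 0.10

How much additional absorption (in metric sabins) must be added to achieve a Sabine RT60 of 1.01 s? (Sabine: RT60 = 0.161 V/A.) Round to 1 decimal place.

Total absorption A₁ = 12.3*0.51 + 161.3*0.09 + 161.3*0.01 + 6.2*0.03 + 186.8*0.13 + 18.2*0.10
  = 6.273 + 14.517 + 1.613 + 0.186 + 24.284 + 1.820 = 48.693 m² sabins.
V = 709.632 m³. Required absorption A₂ = 0.161 × 709.632 / 1.01 = 113.120 sabins.
ΔA = A₂ − A₁ = 113.120 − 48.693 = 64.4 sabins.

64.4 sabins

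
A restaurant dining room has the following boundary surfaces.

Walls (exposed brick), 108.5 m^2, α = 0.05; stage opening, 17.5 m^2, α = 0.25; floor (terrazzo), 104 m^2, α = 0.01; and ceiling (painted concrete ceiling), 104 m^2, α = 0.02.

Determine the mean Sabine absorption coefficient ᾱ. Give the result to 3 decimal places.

Total surface area S = 334.0 m^2.
Weighted sum Σ Sα = 12.920.
ᾱ = A/S = 0.039.

0.039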